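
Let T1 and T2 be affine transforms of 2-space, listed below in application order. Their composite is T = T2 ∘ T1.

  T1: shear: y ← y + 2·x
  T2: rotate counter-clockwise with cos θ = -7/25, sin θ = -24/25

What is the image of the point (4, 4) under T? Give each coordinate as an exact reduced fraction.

T(p) = (52/5, -36/5)

T1 shear: y ← y + 2·x: (4, 4) → (4, 12)
T2 rotate counter-clockwise with cos θ = -7/25, sin θ = -24/25: (4, 12) → (52/5, -36/5)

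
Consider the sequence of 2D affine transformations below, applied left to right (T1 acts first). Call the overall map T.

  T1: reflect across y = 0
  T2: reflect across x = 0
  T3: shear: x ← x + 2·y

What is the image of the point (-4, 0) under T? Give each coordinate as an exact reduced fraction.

T(p) = (4, 0)

T1 reflect across y = 0: (-4, 0) → (-4, 0)
T2 reflect across x = 0: (-4, 0) → (4, 0)
T3 shear: x ← x + 2·y: (4, 0) → (4, 0)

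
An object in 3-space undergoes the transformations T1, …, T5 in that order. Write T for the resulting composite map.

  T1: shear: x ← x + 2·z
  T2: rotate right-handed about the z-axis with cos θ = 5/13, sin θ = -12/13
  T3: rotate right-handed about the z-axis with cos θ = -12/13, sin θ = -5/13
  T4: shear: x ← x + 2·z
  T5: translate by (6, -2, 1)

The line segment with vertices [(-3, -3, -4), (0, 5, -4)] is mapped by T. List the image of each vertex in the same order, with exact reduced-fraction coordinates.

image vertices: (103/13, -99/13, -3), (27/169, -1890/169, -3)

T1 shear: x ← x + 2·z: (-3, -3, -4) → (-11, -3, -4); (0, 5, -4) → (-8, 5, -4)
T2 rotate right-handed about the z-axis with cos θ = 5/13, sin θ = -12/13: (-11, -3, -4) → (-7, 9, -4); (-8, 5, -4) → (20/13, 121/13, -4)
T3 rotate right-handed about the z-axis with cos θ = -12/13, sin θ = -5/13: (-7, 9, -4) → (129/13, -73/13, -4); (20/13, 121/13, -4) → (365/169, -1552/169, -4)
T4 shear: x ← x + 2·z: (129/13, -73/13, -4) → (25/13, -73/13, -4); (365/169, -1552/169, -4) → (-987/169, -1552/169, -4)
T5 translate by (6, -2, 1): (25/13, -73/13, -4) → (103/13, -99/13, -3); (-987/169, -1552/169, -4) → (27/169, -1890/169, -3)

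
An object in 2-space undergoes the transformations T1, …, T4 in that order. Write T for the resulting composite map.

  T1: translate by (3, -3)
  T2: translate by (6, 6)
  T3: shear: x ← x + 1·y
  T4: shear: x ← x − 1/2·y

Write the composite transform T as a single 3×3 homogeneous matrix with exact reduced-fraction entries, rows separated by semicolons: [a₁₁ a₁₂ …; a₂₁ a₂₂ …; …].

T = [1 1/2 21/2; 0 1 3; 0 0 1]

T1 = [1 0 3; 0 1 -3; 0 0 1]
T2·T1 = [1 0 9; 0 1 3; 0 0 1]
T3·…·T1 = [1 1 12; 0 1 3; 0 0 1]
T4·…·T1 = [1 1/2 21/2; 0 1 3; 0 0 1]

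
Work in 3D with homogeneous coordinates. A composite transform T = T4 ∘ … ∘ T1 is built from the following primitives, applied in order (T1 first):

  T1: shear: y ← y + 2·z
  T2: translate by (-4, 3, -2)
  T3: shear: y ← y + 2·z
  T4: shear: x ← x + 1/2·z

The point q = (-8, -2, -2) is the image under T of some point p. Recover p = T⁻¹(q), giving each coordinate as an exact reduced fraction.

T1 = [1 0 0 0; 0 1 2 0; 0 0 1 0; 0 0 0 1]
T2·T1 = [1 0 0 -4; 0 1 2 3; 0 0 1 -2; 0 0 0 1]
T3·…·T1 = [1 0 0 -4; 0 1 4 -1; 0 0 1 -2; 0 0 0 1]
T4·…·T1 = [1 0 1/2 -5; 0 1 4 -1; 0 0 1 -2; 0 0 0 1]
det M = 1; M⁻¹ = [1 0 -1/2 4; 0 1 -4 -7; 0 0 1 2; 0 0 0 1]
M⁻¹ · (-8, -2, -2)ᵀ = (-3, -1, 0)ᵀ

p = (-3, -1, 0)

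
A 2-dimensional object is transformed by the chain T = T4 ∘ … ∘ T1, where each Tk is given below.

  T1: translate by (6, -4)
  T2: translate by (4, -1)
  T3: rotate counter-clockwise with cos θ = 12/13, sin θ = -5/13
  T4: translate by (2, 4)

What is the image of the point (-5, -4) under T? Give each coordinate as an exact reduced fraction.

T(p) = (41/13, -81/13)

T1 translate by (6, -4): (-5, -4) → (1, -8)
T2 translate by (4, -1): (1, -8) → (5, -9)
T3 rotate counter-clockwise with cos θ = 12/13, sin θ = -5/13: (5, -9) → (15/13, -133/13)
T4 translate by (2, 4): (15/13, -133/13) → (41/13, -81/13)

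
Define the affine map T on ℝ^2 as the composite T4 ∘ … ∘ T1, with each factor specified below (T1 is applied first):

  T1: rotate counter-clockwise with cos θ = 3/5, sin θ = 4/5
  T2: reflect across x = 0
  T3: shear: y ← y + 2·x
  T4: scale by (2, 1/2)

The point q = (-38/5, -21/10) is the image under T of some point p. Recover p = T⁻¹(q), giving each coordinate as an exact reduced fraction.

p = (5, -1)

T1 = [3/5 -4/5 0; 4/5 3/5 0; 0 0 1]
T2·T1 = [-3/5 4/5 0; 4/5 3/5 0; 0 0 1]
T3·…·T1 = [-3/5 4/5 0; -2/5 11/5 0; 0 0 1]
T4·…·T1 = [-6/5 8/5 0; -1/5 11/10 0; 0 0 1]
det M = -1; M⁻¹ = [-11/10 8/5 0; -1/5 6/5 0; 0 0 1]
M⁻¹ · (-38/5, -21/10)ᵀ = (5, -1)ᵀ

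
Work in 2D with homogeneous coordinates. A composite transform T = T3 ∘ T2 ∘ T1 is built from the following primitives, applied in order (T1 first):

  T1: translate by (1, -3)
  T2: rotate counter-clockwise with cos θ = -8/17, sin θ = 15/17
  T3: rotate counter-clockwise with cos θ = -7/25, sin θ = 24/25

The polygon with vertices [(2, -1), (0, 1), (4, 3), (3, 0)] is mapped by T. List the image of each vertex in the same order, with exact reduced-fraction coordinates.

image vertices: (-84/17, 13/17), (-898/425, 311/425), (-304/85, -297/85), (-2107/425, -276/425)

T1 translate by (1, -3): (2, -1) → (3, -4); (0, 1) → (1, -2); (4, 3) → (5, 0); (3, 0) → (4, -3)
T2 rotate counter-clockwise with cos θ = -8/17, sin θ = 15/17: (3, -4) → (36/17, 77/17); (1, -2) → (22/17, 31/17); (5, 0) → (-40/17, 75/17); (4, -3) → (13/17, 84/17)
T3 rotate counter-clockwise with cos θ = -7/25, sin θ = 24/25: (36/17, 77/17) → (-84/17, 13/17); (22/17, 31/17) → (-898/425, 311/425); (-40/17, 75/17) → (-304/85, -297/85); (13/17, 84/17) → (-2107/425, -276/425)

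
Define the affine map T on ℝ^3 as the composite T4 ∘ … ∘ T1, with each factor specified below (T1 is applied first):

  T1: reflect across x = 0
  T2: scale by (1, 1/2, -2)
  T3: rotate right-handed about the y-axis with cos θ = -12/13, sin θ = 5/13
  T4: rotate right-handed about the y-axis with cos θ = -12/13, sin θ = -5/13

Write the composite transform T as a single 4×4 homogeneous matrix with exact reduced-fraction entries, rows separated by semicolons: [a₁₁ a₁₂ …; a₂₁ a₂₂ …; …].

T1 = [-1 0 0 0; 0 1 0 0; 0 0 1 0; 0 0 0 1]
T2·T1 = [-1 0 0 0; 0 1/2 0 0; 0 0 -2 0; 0 0 0 1]
T3·…·T1 = [12/13 0 -10/13 0; 0 1/2 0 0; 5/13 0 24/13 0; 0 0 0 1]
T4·…·T1 = [-1 0 0 0; 0 1/2 0 0; 0 0 -2 0; 0 0 0 1]

T = [-1 0 0 0; 0 1/2 0 0; 0 0 -2 0; 0 0 0 1]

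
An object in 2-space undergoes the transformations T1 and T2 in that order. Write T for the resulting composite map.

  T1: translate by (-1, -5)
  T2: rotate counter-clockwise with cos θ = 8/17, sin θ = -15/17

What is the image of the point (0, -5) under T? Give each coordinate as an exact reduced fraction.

T(p) = (-158/17, -65/17)

T1 translate by (-1, -5): (0, -5) → (-1, -10)
T2 rotate counter-clockwise with cos θ = 8/17, sin θ = -15/17: (-1, -10) → (-158/17, -65/17)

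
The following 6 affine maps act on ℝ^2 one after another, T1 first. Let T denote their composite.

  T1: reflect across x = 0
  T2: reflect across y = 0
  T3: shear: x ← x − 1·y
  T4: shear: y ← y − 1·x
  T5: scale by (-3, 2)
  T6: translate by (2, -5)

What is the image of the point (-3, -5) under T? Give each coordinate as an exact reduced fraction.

T1 reflect across x = 0: (-3, -5) → (3, -5)
T2 reflect across y = 0: (3, -5) → (3, 5)
T3 shear: x ← x − 1·y: (3, 5) → (-2, 5)
T4 shear: y ← y − 1·x: (-2, 5) → (-2, 7)
T5 scale by (-3, 2): (-2, 7) → (6, 14)
T6 translate by (2, -5): (6, 14) → (8, 9)

T(p) = (8, 9)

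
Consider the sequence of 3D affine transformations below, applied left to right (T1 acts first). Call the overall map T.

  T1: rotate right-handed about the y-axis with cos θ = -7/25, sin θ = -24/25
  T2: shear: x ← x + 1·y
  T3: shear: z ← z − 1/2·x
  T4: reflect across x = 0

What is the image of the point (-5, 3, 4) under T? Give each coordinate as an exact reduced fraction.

T1 rotate right-handed about the y-axis with cos θ = -7/25, sin θ = -24/25: (-5, 3, 4) → (-61/25, 3, -148/25)
T2 shear: x ← x + 1·y: (-61/25, 3, -148/25) → (14/25, 3, -148/25)
T3 shear: z ← z − 1/2·x: (14/25, 3, -148/25) → (14/25, 3, -31/5)
T4 reflect across x = 0: (14/25, 3, -31/5) → (-14/25, 3, -31/5)

T(p) = (-14/25, 3, -31/5)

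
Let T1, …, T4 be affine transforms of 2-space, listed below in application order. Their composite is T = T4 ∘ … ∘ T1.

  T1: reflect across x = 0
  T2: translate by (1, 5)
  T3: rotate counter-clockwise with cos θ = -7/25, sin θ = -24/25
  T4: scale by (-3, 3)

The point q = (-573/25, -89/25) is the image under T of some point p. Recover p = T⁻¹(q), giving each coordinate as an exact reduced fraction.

T1 = [-1 0 0; 0 1 0; 0 0 1]
T2·T1 = [-1 0 1; 0 1 5; 0 0 1]
T3·…·T1 = [7/25 24/25 113/25; 24/25 -7/25 -59/25; 0 0 1]
T4·…·T1 = [-21/25 -72/25 -339/25; 72/25 -21/25 -177/25; 0 0 1]
det M = 9; M⁻¹ = [-7/75 8/25 1; -8/25 -7/75 -5; 0 0 1]
M⁻¹ · (-573/25, -89/25)ᵀ = (2, 8/3)ᵀ

p = (2, 8/3)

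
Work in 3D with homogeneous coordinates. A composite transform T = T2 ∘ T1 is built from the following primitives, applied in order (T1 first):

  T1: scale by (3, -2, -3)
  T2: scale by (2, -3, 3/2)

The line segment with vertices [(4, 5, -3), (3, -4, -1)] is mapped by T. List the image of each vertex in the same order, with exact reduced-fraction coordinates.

T1 scale by (3, -2, -3): (4, 5, -3) → (12, -10, 9); (3, -4, -1) → (9, 8, 3)
T2 scale by (2, -3, 3/2): (12, -10, 9) → (24, 30, 27/2); (9, 8, 3) → (18, -24, 9/2)

image vertices: (24, 30, 27/2), (18, -24, 9/2)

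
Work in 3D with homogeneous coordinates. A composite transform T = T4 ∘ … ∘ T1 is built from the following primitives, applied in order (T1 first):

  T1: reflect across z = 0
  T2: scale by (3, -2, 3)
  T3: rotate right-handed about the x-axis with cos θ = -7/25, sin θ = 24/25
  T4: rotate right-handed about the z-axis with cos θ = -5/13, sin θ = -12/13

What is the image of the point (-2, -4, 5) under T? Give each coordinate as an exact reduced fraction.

T(p) = (4398/325, 56/65, 297/25)

T1 reflect across z = 0: (-2, -4, 5) → (-2, -4, -5)
T2 scale by (3, -2, 3): (-2, -4, -5) → (-6, 8, -15)
T3 rotate right-handed about the x-axis with cos θ = -7/25, sin θ = 24/25: (-6, 8, -15) → (-6, 304/25, 297/25)
T4 rotate right-handed about the z-axis with cos θ = -5/13, sin θ = -12/13: (-6, 304/25, 297/25) → (4398/325, 56/65, 297/25)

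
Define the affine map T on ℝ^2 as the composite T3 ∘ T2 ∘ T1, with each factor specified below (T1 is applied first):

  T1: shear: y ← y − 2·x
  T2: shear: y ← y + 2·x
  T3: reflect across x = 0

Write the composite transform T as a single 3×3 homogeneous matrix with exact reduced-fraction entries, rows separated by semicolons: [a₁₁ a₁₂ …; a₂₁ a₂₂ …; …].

T1 = [1 0 0; -2 1 0; 0 0 1]
T2·T1 = [1 0 0; 0 1 0; 0 0 1]
T3·…·T1 = [-1 0 0; 0 1 0; 0 0 1]

T = [-1 0 0; 0 1 0; 0 0 1]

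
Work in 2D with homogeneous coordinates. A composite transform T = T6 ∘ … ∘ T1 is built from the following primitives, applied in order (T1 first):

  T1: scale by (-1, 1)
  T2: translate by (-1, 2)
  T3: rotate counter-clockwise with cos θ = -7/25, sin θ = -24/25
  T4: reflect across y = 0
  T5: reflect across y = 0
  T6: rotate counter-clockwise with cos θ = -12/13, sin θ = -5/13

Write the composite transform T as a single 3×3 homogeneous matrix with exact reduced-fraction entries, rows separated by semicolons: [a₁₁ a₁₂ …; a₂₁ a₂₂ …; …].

T = [36/325 -323/325 -122/65; -323/325 -36/325 -79/65; 0 0 1]

T1 = [-1 0 0; 0 1 0; 0 0 1]
T2·T1 = [-1 0 -1; 0 1 2; 0 0 1]
T3·…·T1 = [7/25 24/25 11/5; 24/25 -7/25 2/5; 0 0 1]
T4·…·T1 = [7/25 24/25 11/5; -24/25 7/25 -2/5; 0 0 1]
T5·…·T1 = [7/25 24/25 11/5; 24/25 -7/25 2/5; 0 0 1]
T6·…·T1 = [36/325 -323/325 -122/65; -323/325 -36/325 -79/65; 0 0 1]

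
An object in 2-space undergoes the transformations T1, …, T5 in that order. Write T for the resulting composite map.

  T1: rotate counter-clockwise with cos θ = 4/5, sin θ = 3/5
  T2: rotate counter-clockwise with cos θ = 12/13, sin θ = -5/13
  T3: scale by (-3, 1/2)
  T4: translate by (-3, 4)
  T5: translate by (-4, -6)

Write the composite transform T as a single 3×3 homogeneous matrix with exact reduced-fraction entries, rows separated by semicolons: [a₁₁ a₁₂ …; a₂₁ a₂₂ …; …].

T1 = [4/5 -3/5 0; 3/5 4/5 0; 0 0 1]
T2·T1 = [63/65 -16/65 0; 16/65 63/65 0; 0 0 1]
T3·…·T1 = [-189/65 48/65 0; 8/65 63/130 0; 0 0 1]
T4·…·T1 = [-189/65 48/65 -3; 8/65 63/130 4; 0 0 1]
T5·…·T1 = [-189/65 48/65 -7; 8/65 63/130 -2; 0 0 1]

T = [-189/65 48/65 -7; 8/65 63/130 -2; 0 0 1]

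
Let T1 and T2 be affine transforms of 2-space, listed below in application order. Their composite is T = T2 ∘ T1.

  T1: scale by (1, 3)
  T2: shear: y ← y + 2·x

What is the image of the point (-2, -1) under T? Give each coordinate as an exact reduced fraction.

T(p) = (-2, -7)

T1 scale by (1, 3): (-2, -1) → (-2, -3)
T2 shear: y ← y + 2·x: (-2, -3) → (-2, -7)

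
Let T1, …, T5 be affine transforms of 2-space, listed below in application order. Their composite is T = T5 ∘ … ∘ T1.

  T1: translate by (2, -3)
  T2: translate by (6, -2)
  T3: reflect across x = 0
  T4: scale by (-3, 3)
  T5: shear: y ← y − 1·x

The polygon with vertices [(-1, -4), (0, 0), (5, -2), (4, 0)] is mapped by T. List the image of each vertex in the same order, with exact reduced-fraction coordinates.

T1 translate by (2, -3): (-1, -4) → (1, -7); (0, 0) → (2, -3); (5, -2) → (7, -5); (4, 0) → (6, -3)
T2 translate by (6, -2): (1, -7) → (7, -9); (2, -3) → (8, -5); (7, -5) → (13, -7); (6, -3) → (12, -5)
T3 reflect across x = 0: (7, -9) → (-7, -9); (8, -5) → (-8, -5); (13, -7) → (-13, -7); (12, -5) → (-12, -5)
T4 scale by (-3, 3): (-7, -9) → (21, -27); (-8, -5) → (24, -15); (-13, -7) → (39, -21); (-12, -5) → (36, -15)
T5 shear: y ← y − 1·x: (21, -27) → (21, -48); (24, -15) → (24, -39); (39, -21) → (39, -60); (36, -15) → (36, -51)

image vertices: (21, -48), (24, -39), (39, -60), (36, -51)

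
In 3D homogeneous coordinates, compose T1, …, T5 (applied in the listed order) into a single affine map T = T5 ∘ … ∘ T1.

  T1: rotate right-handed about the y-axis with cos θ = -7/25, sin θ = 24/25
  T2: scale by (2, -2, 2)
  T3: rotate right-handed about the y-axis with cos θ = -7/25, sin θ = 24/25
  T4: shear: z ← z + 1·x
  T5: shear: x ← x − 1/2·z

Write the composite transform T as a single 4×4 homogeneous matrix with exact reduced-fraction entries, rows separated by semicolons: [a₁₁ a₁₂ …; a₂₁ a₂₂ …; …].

T = [-863/625 0 191/625 0; 0 -2 0 0; -382/625 0 -1726/625 0; 0 0 0 1]

T1 = [-7/25 0 24/25 0; 0 1 0 0; -24/25 0 -7/25 0; 0 0 0 1]
T2·T1 = [-14/25 0 48/25 0; 0 -2 0 0; -48/25 0 -14/25 0; 0 0 0 1]
T3·…·T1 = [-1054/625 0 -672/625 0; 0 -2 0 0; 672/625 0 -1054/625 0; 0 0 0 1]
T4·…·T1 = [-1054/625 0 -672/625 0; 0 -2 0 0; -382/625 0 -1726/625 0; 0 0 0 1]
T5·…·T1 = [-863/625 0 191/625 0; 0 -2 0 0; -382/625 0 -1726/625 0; 0 0 0 1]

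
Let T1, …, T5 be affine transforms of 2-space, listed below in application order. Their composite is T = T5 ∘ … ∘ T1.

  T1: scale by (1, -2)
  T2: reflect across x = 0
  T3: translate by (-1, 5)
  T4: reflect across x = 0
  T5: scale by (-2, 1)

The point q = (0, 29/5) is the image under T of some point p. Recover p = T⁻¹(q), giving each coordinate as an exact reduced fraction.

T1 = [1 0 0; 0 -2 0; 0 0 1]
T2·T1 = [-1 0 0; 0 -2 0; 0 0 1]
T3·…·T1 = [-1 0 -1; 0 -2 5; 0 0 1]
T4·…·T1 = [1 0 1; 0 -2 5; 0 0 1]
T5·…·T1 = [-2 0 -2; 0 -2 5; 0 0 1]
det M = 4; M⁻¹ = [-1/2 0 -1; 0 -1/2 5/2; 0 0 1]
M⁻¹ · (0, 29/5)ᵀ = (-1, -2/5)ᵀ

p = (-1, -2/5)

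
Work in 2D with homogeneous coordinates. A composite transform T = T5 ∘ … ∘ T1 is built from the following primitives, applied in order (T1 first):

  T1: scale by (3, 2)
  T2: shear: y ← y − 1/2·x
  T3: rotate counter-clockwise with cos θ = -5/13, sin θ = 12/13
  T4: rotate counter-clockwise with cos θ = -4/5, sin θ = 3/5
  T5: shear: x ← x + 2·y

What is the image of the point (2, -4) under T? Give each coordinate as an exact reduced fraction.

T1 scale by (3, 2): (2, -4) → (6, -8)
T2 shear: y ← y − 1/2·x: (6, -8) → (6, -11)
T3 rotate counter-clockwise with cos θ = -5/13, sin θ = 12/13: (6, -11) → (102/13, 127/13)
T4 rotate counter-clockwise with cos θ = -4/5, sin θ = 3/5: (102/13, 127/13) → (-789/65, -202/65)
T5 shear: x ← x + 2·y: (-789/65, -202/65) → (-1193/65, -202/65)

T(p) = (-1193/65, -202/65)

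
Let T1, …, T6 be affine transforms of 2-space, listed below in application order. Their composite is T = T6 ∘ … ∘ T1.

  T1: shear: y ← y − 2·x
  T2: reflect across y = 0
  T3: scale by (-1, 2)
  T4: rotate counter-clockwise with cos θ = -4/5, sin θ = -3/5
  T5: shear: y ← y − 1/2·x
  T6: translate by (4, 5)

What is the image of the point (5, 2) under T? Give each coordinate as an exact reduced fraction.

T(p) = (88/5, -58/5)

T1 shear: y ← y − 2·x: (5, 2) → (5, -8)
T2 reflect across y = 0: (5, -8) → (5, 8)
T3 scale by (-1, 2): (5, 8) → (-5, 16)
T4 rotate counter-clockwise with cos θ = -4/5, sin θ = -3/5: (-5, 16) → (68/5, -49/5)
T5 shear: y ← y − 1/2·x: (68/5, -49/5) → (68/5, -83/5)
T6 translate by (4, 5): (68/5, -83/5) → (88/5, -58/5)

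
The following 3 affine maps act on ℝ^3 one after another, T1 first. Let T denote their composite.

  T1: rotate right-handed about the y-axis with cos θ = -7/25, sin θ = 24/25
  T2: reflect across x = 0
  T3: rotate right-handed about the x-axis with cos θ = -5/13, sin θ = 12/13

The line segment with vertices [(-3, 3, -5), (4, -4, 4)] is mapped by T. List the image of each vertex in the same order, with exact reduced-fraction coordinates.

T1 rotate right-handed about the y-axis with cos θ = -7/25, sin θ = 24/25: (-3, 3, -5) → (-99/25, 3, 107/25); (4, -4, 4) → (68/25, -4, -124/25)
T2 reflect across x = 0: (-99/25, 3, 107/25) → (99/25, 3, 107/25); (68/25, -4, -124/25) → (-68/25, -4, -124/25)
T3 rotate right-handed about the x-axis with cos θ = -5/13, sin θ = 12/13: (99/25, 3, 107/25) → (99/25, -1659/325, 73/65); (-68/25, -4, -124/25) → (-68/25, 1988/325, -116/65)

image vertices: (99/25, -1659/325, 73/65), (-68/25, 1988/325, -116/65)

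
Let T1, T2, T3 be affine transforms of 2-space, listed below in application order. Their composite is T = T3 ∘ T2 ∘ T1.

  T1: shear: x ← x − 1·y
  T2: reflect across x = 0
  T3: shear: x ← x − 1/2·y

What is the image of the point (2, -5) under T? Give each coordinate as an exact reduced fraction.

T1 shear: x ← x − 1·y: (2, -5) → (7, -5)
T2 reflect across x = 0: (7, -5) → (-7, -5)
T3 shear: x ← x − 1/2·y: (-7, -5) → (-9/2, -5)

T(p) = (-9/2, -5)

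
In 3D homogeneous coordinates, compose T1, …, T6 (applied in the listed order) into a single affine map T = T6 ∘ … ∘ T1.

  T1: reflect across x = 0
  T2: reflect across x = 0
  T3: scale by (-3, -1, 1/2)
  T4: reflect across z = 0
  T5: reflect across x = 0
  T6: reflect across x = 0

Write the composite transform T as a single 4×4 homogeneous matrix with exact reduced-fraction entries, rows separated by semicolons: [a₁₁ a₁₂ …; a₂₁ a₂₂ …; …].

T1 = [-1 0 0 0; 0 1 0 0; 0 0 1 0; 0 0 0 1]
T2·T1 = [1 0 0 0; 0 1 0 0; 0 0 1 0; 0 0 0 1]
T3·…·T1 = [-3 0 0 0; 0 -1 0 0; 0 0 1/2 0; 0 0 0 1]
T4·…·T1 = [-3 0 0 0; 0 -1 0 0; 0 0 -1/2 0; 0 0 0 1]
T5·…·T1 = [3 0 0 0; 0 -1 0 0; 0 0 -1/2 0; 0 0 0 1]
T6·…·T1 = [-3 0 0 0; 0 -1 0 0; 0 0 -1/2 0; 0 0 0 1]

T = [-3 0 0 0; 0 -1 0 0; 0 0 -1/2 0; 0 0 0 1]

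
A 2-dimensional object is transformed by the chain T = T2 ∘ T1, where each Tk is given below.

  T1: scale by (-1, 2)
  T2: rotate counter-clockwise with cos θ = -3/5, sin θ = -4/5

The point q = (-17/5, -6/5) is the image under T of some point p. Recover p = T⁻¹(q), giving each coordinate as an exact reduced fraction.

p = (-3, -1)

T1 = [-1 0 0; 0 2 0; 0 0 1]
T2·T1 = [3/5 8/5 0; 4/5 -6/5 0; 0 0 1]
det M = -2; M⁻¹ = [3/5 4/5 0; 2/5 -3/10 0; 0 0 1]
M⁻¹ · (-17/5, -6/5)ᵀ = (-3, -1)ᵀ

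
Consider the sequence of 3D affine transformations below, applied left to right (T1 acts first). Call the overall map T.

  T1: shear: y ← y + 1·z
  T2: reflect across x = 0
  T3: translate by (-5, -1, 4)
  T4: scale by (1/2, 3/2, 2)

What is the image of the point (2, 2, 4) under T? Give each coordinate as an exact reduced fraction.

T1 shear: y ← y + 1·z: (2, 2, 4) → (2, 6, 4)
T2 reflect across x = 0: (2, 6, 4) → (-2, 6, 4)
T3 translate by (-5, -1, 4): (-2, 6, 4) → (-7, 5, 8)
T4 scale by (1/2, 3/2, 2): (-7, 5, 8) → (-7/2, 15/2, 16)

T(p) = (-7/2, 15/2, 16)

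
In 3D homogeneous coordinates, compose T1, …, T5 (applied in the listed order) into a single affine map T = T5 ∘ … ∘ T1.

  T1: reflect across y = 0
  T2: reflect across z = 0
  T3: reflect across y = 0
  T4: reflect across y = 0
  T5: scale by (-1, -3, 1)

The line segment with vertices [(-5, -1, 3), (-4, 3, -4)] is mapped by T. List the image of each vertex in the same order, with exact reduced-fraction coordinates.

image vertices: (5, -3, -3), (4, 9, 4)

T1 reflect across y = 0: (-5, -1, 3) → (-5, 1, 3); (-4, 3, -4) → (-4, -3, -4)
T2 reflect across z = 0: (-5, 1, 3) → (-5, 1, -3); (-4, -3, -4) → (-4, -3, 4)
T3 reflect across y = 0: (-5, 1, -3) → (-5, -1, -3); (-4, -3, 4) → (-4, 3, 4)
T4 reflect across y = 0: (-5, -1, -3) → (-5, 1, -3); (-4, 3, 4) → (-4, -3, 4)
T5 scale by (-1, -3, 1): (-5, 1, -3) → (5, -3, -3); (-4, -3, 4) → (4, 9, 4)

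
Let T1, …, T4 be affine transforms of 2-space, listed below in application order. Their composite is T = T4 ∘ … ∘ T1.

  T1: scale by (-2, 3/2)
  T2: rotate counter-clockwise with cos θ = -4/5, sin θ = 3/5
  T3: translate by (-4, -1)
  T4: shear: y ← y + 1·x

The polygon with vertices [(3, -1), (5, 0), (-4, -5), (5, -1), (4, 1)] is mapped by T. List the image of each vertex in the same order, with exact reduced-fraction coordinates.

image vertices: (17/10, -17/10), (4, -3), (-59/10, 39/10), (49/10, -9/10), (3/2, -11/2)

T1 scale by (-2, 3/2): (3, -1) → (-6, -3/2); (5, 0) → (-10, 0); (-4, -5) → (8, -15/2); (5, -1) → (-10, -3/2); (4, 1) → (-8, 3/2)
T2 rotate counter-clockwise with cos θ = -4/5, sin θ = 3/5: (-6, -3/2) → (57/10, -12/5); (-10, 0) → (8, -6); (8, -15/2) → (-19/10, 54/5); (-10, -3/2) → (89/10, -24/5); (-8, 3/2) → (11/2, -6)
T3 translate by (-4, -1): (57/10, -12/5) → (17/10, -17/5); (8, -6) → (4, -7); (-19/10, 54/5) → (-59/10, 49/5); (89/10, -24/5) → (49/10, -29/5); (11/2, -6) → (3/2, -7)
T4 shear: y ← y + 1·x: (17/10, -17/5) → (17/10, -17/10); (4, -7) → (4, -3); (-59/10, 49/5) → (-59/10, 39/10); (49/10, -29/5) → (49/10, -9/10); (3/2, -7) → (3/2, -11/2)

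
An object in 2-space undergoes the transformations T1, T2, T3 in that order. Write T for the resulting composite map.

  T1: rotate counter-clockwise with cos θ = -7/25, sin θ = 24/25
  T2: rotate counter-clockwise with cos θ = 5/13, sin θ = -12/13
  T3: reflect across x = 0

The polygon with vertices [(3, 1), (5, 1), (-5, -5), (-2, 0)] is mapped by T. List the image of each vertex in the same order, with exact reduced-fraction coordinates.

image vertices: (-111/65, 173/65), (-1061/325, 1273/325), (49/65, -457/65), (506/325, -408/325)

T1 rotate counter-clockwise with cos θ = -7/25, sin θ = 24/25: (3, 1) → (-9/5, 13/5); (5, 1) → (-59/25, 113/25); (-5, -5) → (31/5, -17/5); (-2, 0) → (14/25, -48/25)
T2 rotate counter-clockwise with cos θ = 5/13, sin θ = -12/13: (-9/5, 13/5) → (111/65, 173/65); (-59/25, 113/25) → (1061/325, 1273/325); (31/5, -17/5) → (-49/65, -457/65); (14/25, -48/25) → (-506/325, -408/325)
T3 reflect across x = 0: (111/65, 173/65) → (-111/65, 173/65); (1061/325, 1273/325) → (-1061/325, 1273/325); (-49/65, -457/65) → (49/65, -457/65); (-506/325, -408/325) → (506/325, -408/325)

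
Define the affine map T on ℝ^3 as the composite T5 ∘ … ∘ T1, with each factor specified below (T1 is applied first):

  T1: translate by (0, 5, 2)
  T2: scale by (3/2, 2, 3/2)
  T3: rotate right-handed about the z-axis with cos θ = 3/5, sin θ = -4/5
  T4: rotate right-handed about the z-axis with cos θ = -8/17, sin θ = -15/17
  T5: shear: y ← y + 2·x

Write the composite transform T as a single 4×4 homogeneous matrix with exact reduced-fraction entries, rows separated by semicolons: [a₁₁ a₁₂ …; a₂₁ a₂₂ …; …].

T1 = [1 0 0 0; 0 1 0 5; 0 0 1 2; 0 0 0 1]
T2·T1 = [3/2 0 0 0; 0 2 0 10; 0 0 3/2 3; 0 0 0 1]
T3·…·T1 = [9/10 8/5 0 8; -6/5 6/5 0 6; 0 0 3/2 3; 0 0 0 1]
T4·…·T1 = [-126/85 26/85 0 26/17; -39/170 -168/85 0 -168/17; 0 0 3/2 3; 0 0 0 1]
T5·…·T1 = [-126/85 26/85 0 26/17; -543/170 -116/85 0 -116/17; 0 0 3/2 3; 0 0 0 1]

T = [-126/85 26/85 0 26/17; -543/170 -116/85 0 -116/17; 0 0 3/2 3; 0 0 0 1]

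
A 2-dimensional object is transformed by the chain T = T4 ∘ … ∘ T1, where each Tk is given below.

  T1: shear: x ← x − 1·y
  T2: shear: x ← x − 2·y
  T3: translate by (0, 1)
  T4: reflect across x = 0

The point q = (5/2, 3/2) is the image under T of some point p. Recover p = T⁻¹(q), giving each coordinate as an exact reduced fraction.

p = (-1, 1/2)

T1 = [1 -1 0; 0 1 0; 0 0 1]
T2·T1 = [1 -3 0; 0 1 0; 0 0 1]
T3·…·T1 = [1 -3 0; 0 1 1; 0 0 1]
T4·…·T1 = [-1 3 0; 0 1 1; 0 0 1]
det M = -1; M⁻¹ = [-1 3 -3; 0 1 -1; 0 0 1]
M⁻¹ · (5/2, 3/2)ᵀ = (-1, 1/2)ᵀ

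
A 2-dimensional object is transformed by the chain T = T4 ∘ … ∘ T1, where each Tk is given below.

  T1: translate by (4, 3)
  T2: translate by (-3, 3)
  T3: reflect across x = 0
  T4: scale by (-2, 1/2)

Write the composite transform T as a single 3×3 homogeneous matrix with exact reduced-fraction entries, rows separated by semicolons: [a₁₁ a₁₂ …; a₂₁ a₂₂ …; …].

T1 = [1 0 4; 0 1 3; 0 0 1]
T2·T1 = [1 0 1; 0 1 6; 0 0 1]
T3·…·T1 = [-1 0 -1; 0 1 6; 0 0 1]
T4·…·T1 = [2 0 2; 0 1/2 3; 0 0 1]

T = [2 0 2; 0 1/2 3; 0 0 1]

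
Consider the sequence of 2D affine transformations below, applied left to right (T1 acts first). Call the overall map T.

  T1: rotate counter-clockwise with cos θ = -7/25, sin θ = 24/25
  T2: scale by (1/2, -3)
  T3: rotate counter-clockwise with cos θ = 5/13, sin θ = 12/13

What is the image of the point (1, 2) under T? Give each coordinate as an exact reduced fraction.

T(p) = (89/130, -96/65)

T1 rotate counter-clockwise with cos θ = -7/25, sin θ = 24/25: (1, 2) → (-11/5, 2/5)
T2 scale by (1/2, -3): (-11/5, 2/5) → (-11/10, -6/5)
T3 rotate counter-clockwise with cos θ = 5/13, sin θ = 12/13: (-11/10, -6/5) → (89/130, -96/65)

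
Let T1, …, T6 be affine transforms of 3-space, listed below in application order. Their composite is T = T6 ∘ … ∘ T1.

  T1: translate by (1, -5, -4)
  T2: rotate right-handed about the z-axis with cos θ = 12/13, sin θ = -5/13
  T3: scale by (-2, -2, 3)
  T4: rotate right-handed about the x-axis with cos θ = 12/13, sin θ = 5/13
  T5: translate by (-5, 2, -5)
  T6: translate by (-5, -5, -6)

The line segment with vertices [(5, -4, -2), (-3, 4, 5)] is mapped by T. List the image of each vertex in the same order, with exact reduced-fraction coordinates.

image vertices: (-184/13, 3975/169, -3287/169), (-72/13, -654/169, -1371/169)

T1 translate by (1, -5, -4): (5, -4, -2) → (6, -9, -6); (-3, 4, 5) → (-2, -1, 1)
T2 rotate right-handed about the z-axis with cos θ = 12/13, sin θ = -5/13: (6, -9, -6) → (27/13, -138/13, -6); (-2, -1, 1) → (-29/13, -2/13, 1)
T3 scale by (-2, -2, 3): (27/13, -138/13, -6) → (-54/13, 276/13, -18); (-29/13, -2/13, 1) → (58/13, 4/13, 3)
T4 rotate right-handed about the x-axis with cos θ = 12/13, sin θ = 5/13: (-54/13, 276/13, -18) → (-54/13, 4482/169, -1428/169); (58/13, 4/13, 3) → (58/13, -147/169, 488/169)
T5 translate by (-5, 2, -5): (-54/13, 4482/169, -1428/169) → (-119/13, 4820/169, -2273/169); (58/13, -147/169, 488/169) → (-7/13, 191/169, -357/169)
T6 translate by (-5, -5, -6): (-119/13, 4820/169, -2273/169) → (-184/13, 3975/169, -3287/169); (-7/13, 191/169, -357/169) → (-72/13, -654/169, -1371/169)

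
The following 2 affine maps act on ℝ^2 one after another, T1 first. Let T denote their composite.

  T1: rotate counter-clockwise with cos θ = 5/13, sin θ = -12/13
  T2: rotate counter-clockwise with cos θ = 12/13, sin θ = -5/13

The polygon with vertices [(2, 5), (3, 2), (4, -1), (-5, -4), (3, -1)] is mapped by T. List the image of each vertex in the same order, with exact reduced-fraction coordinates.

image vertices: (5, -2), (2, -3), (-1, -4), (-4, 5), (-1, -3)

T1 rotate counter-clockwise with cos θ = 5/13, sin θ = -12/13: (2, 5) → (70/13, 1/13); (3, 2) → (3, -2); (4, -1) → (8/13, -53/13); (-5, -4) → (-73/13, 40/13); (3, -1) → (3/13, -41/13)
T2 rotate counter-clockwise with cos θ = 12/13, sin θ = -5/13: (70/13, 1/13) → (5, -2); (3, -2) → (2, -3); (8/13, -53/13) → (-1, -4); (-73/13, 40/13) → (-4, 5); (3/13, -41/13) → (-1, -3)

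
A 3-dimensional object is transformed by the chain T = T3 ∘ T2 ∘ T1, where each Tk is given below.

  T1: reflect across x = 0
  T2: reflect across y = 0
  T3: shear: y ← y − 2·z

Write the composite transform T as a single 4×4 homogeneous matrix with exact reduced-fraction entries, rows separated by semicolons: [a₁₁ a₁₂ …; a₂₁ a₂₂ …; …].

T = [-1 0 0 0; 0 -1 -2 0; 0 0 1 0; 0 0 0 1]

T1 = [-1 0 0 0; 0 1 0 0; 0 0 1 0; 0 0 0 1]
T2·T1 = [-1 0 0 0; 0 -1 0 0; 0 0 1 0; 0 0 0 1]
T3·…·T1 = [-1 0 0 0; 0 -1 -2 0; 0 0 1 0; 0 0 0 1]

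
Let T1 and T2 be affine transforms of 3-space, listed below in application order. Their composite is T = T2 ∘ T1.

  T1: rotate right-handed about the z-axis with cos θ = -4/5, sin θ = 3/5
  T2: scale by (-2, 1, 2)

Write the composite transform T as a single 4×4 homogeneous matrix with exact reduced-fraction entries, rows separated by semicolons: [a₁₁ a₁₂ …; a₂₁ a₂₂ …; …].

T = [8/5 6/5 0 0; 3/5 -4/5 0 0; 0 0 2 0; 0 0 0 1]

T1 = [-4/5 -3/5 0 0; 3/5 -4/5 0 0; 0 0 1 0; 0 0 0 1]
T2·T1 = [8/5 6/5 0 0; 3/5 -4/5 0 0; 0 0 2 0; 0 0 0 1]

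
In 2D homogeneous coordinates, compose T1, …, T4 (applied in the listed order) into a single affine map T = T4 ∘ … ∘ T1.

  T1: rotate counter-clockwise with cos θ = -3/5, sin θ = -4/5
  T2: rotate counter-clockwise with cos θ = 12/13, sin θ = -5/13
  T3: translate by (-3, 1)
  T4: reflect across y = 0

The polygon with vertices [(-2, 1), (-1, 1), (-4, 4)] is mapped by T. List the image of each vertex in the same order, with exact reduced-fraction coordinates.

image vertices: (-10/13, -15/13), (-106/65, -42/65), (161/65, 27/65)

T1 rotate counter-clockwise with cos θ = -3/5, sin θ = -4/5: (-2, 1) → (2, 1); (-1, 1) → (7/5, 1/5); (-4, 4) → (28/5, 4/5)
T2 rotate counter-clockwise with cos θ = 12/13, sin θ = -5/13: (2, 1) → (29/13, 2/13); (7/5, 1/5) → (89/65, -23/65); (28/5, 4/5) → (356/65, -92/65)
T3 translate by (-3, 1): (29/13, 2/13) → (-10/13, 15/13); (89/65, -23/65) → (-106/65, 42/65); (356/65, -92/65) → (161/65, -27/65)
T4 reflect across y = 0: (-10/13, 15/13) → (-10/13, -15/13); (-106/65, 42/65) → (-106/65, -42/65); (161/65, -27/65) → (161/65, 27/65)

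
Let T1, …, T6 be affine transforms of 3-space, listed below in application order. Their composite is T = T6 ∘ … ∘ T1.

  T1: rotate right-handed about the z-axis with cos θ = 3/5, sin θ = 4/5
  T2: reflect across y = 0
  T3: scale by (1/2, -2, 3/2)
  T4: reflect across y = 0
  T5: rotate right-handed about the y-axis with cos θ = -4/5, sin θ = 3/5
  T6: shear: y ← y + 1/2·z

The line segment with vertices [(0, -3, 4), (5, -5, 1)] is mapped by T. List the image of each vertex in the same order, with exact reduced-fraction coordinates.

T1 rotate right-handed about the z-axis with cos θ = 3/5, sin θ = 4/5: (0, -3, 4) → (12/5, -9/5, 4); (5, -5, 1) → (7, 1, 1)
T2 reflect across y = 0: (12/5, -9/5, 4) → (12/5, 9/5, 4); (7, 1, 1) → (7, -1, 1)
T3 scale by (1/2, -2, 3/2): (12/5, 9/5, 4) → (6/5, -18/5, 6); (7, -1, 1) → (7/2, 2, 3/2)
T4 reflect across y = 0: (6/5, -18/5, 6) → (6/5, 18/5, 6); (7/2, 2, 3/2) → (7/2, -2, 3/2)
T5 rotate right-handed about the y-axis with cos θ = -4/5, sin θ = 3/5: (6/5, 18/5, 6) → (66/25, 18/5, -138/25); (7/2, -2, 3/2) → (-19/10, -2, -33/10)
T6 shear: y ← y + 1/2·z: (66/25, 18/5, -138/25) → (66/25, 21/25, -138/25); (-19/10, -2, -33/10) → (-19/10, -73/20, -33/10)

image vertices: (66/25, 21/25, -138/25), (-19/10, -73/20, -33/10)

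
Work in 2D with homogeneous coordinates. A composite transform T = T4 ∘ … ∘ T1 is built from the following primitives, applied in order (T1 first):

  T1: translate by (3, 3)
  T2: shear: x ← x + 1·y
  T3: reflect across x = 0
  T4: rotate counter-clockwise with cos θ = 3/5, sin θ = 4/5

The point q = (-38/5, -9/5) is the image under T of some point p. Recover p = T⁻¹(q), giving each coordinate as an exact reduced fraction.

T1 = [1 0 3; 0 1 3; 0 0 1]
T2·T1 = [1 1 6; 0 1 3; 0 0 1]
T3·…·T1 = [-1 -1 -6; 0 1 3; 0 0 1]
T4·…·T1 = [-3/5 -7/5 -6; -4/5 -1/5 -3; 0 0 1]
det M = -1; M⁻¹ = [1/5 -7/5 -3; -4/5 3/5 -3; 0 0 1]
M⁻¹ · (-38/5, -9/5)ᵀ = (-2, 2)ᵀ

p = (-2, 2)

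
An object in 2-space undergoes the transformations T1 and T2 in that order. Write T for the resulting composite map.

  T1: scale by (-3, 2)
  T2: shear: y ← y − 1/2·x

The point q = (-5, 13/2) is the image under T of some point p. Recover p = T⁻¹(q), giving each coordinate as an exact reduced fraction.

T1 = [-3 0 0; 0 2 0; 0 0 1]
T2·T1 = [-3 0 0; 3/2 2 0; 0 0 1]
det M = -6; M⁻¹ = [-1/3 0 0; 1/4 1/2 0; 0 0 1]
M⁻¹ · (-5, 13/2)ᵀ = (5/3, 2)ᵀ

p = (5/3, 2)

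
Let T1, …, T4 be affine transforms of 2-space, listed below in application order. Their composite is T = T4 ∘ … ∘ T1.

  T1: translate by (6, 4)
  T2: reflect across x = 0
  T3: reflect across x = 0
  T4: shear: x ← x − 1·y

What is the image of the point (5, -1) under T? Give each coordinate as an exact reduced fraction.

T(p) = (8, 3)

T1 translate by (6, 4): (5, -1) → (11, 3)
T2 reflect across x = 0: (11, 3) → (-11, 3)
T3 reflect across x = 0: (-11, 3) → (11, 3)
T4 shear: x ← x − 1·y: (11, 3) → (8, 3)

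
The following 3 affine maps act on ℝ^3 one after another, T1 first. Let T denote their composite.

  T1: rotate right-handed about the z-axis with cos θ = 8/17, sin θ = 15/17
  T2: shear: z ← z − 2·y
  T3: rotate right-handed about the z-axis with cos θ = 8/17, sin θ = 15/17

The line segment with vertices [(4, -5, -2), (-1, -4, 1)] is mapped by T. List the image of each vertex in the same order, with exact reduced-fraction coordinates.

image vertices: (556/289, 1765/289, -74/17), (1121/289, 404/289, 111/17)

T1 rotate right-handed about the z-axis with cos θ = 8/17, sin θ = 15/17: (4, -5, -2) → (107/17, 20/17, -2); (-1, -4, 1) → (52/17, -47/17, 1)
T2 shear: z ← z − 2·y: (107/17, 20/17, -2) → (107/17, 20/17, -74/17); (52/17, -47/17, 1) → (52/17, -47/17, 111/17)
T3 rotate right-handed about the z-axis with cos θ = 8/17, sin θ = 15/17: (107/17, 20/17, -74/17) → (556/289, 1765/289, -74/17); (52/17, -47/17, 111/17) → (1121/289, 404/289, 111/17)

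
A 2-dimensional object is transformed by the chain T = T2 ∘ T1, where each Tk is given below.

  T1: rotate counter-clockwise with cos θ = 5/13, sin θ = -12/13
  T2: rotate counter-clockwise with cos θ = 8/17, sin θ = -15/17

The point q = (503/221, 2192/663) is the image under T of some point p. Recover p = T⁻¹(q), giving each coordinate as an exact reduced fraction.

T1 = [5/13 12/13 0; -12/13 5/13 0; 0 0 1]
T2·T1 = [-140/221 171/221 0; -171/221 -140/221 0; 0 0 1]
det M = 1; M⁻¹ = [-140/221 -171/221 0; 171/221 -140/221 0; 0 0 1]
M⁻¹ · (503/221, 2192/663)ᵀ = (-4, -1/3)ᵀ

p = (-4, -1/3)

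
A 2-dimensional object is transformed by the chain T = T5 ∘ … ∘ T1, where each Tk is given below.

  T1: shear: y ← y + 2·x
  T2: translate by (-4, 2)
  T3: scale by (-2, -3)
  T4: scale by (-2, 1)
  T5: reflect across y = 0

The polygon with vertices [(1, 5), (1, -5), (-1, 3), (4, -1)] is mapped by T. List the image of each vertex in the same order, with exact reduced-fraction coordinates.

image vertices: (-12, 27), (-12, -3), (-20, 9), (0, 27)

T1 shear: y ← y + 2·x: (1, 5) → (1, 7); (1, -5) → (1, -3); (-1, 3) → (-1, 1); (4, -1) → (4, 7)
T2 translate by (-4, 2): (1, 7) → (-3, 9); (1, -3) → (-3, -1); (-1, 1) → (-5, 3); (4, 7) → (0, 9)
T3 scale by (-2, -3): (-3, 9) → (6, -27); (-3, -1) → (6, 3); (-5, 3) → (10, -9); (0, 9) → (0, -27)
T4 scale by (-2, 1): (6, -27) → (-12, -27); (6, 3) → (-12, 3); (10, -9) → (-20, -9); (0, -27) → (0, -27)
T5 reflect across y = 0: (-12, -27) → (-12, 27); (-12, 3) → (-12, -3); (-20, -9) → (-20, 9); (0, -27) → (0, 27)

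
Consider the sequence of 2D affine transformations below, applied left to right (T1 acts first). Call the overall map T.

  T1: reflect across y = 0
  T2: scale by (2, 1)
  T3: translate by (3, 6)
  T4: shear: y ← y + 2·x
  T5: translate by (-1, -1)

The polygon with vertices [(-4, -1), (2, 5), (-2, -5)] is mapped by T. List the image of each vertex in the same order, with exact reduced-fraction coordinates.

T1 reflect across y = 0: (-4, -1) → (-4, 1); (2, 5) → (2, -5); (-2, -5) → (-2, 5)
T2 scale by (2, 1): (-4, 1) → (-8, 1); (2, -5) → (4, -5); (-2, 5) → (-4, 5)
T3 translate by (3, 6): (-8, 1) → (-5, 7); (4, -5) → (7, 1); (-4, 5) → (-1, 11)
T4 shear: y ← y + 2·x: (-5, 7) → (-5, -3); (7, 1) → (7, 15); (-1, 11) → (-1, 9)
T5 translate by (-1, -1): (-5, -3) → (-6, -4); (7, 15) → (6, 14); (-1, 9) → (-2, 8)

image vertices: (-6, -4), (6, 14), (-2, 8)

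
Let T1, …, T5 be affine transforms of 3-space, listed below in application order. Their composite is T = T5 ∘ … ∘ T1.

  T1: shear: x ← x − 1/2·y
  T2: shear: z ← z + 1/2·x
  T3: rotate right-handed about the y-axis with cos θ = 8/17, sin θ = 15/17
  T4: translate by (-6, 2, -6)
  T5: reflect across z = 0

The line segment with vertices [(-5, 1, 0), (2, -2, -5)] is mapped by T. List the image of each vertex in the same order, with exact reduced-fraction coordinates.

T1 shear: x ← x − 1/2·y: (-5, 1, 0) → (-11/2, 1, 0); (2, -2, -5) → (3, -2, -5)
T2 shear: z ← z + 1/2·x: (-11/2, 1, 0) → (-11/2, 1, -11/4); (3, -2, -5) → (3, -2, -7/2)
T3 rotate right-handed about the y-axis with cos θ = 8/17, sin θ = 15/17: (-11/2, 1, -11/4) → (-341/68, 1, 121/34); (3, -2, -7/2) → (-57/34, -2, -73/17)
T4 translate by (-6, 2, -6): (-341/68, 1, 121/34) → (-749/68, 3, -83/34); (-57/34, -2, -73/17) → (-261/34, 0, -175/17)
T5 reflect across z = 0: (-749/68, 3, -83/34) → (-749/68, 3, 83/34); (-261/34, 0, -175/17) → (-261/34, 0, 175/17)

image vertices: (-749/68, 3, 83/34), (-261/34, 0, 175/17)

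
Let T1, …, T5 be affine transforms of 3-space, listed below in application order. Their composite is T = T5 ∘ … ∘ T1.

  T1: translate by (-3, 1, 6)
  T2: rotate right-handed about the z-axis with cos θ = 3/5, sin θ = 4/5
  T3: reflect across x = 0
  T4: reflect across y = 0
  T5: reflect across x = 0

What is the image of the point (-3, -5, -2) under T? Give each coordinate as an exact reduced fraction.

T(p) = (-2/5, 36/5, 4)

T1 translate by (-3, 1, 6): (-3, -5, -2) → (-6, -4, 4)
T2 rotate right-handed about the z-axis with cos θ = 3/5, sin θ = 4/5: (-6, -4, 4) → (-2/5, -36/5, 4)
T3 reflect across x = 0: (-2/5, -36/5, 4) → (2/5, -36/5, 4)
T4 reflect across y = 0: (2/5, -36/5, 4) → (2/5, 36/5, 4)
T5 reflect across x = 0: (2/5, 36/5, 4) → (-2/5, 36/5, 4)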